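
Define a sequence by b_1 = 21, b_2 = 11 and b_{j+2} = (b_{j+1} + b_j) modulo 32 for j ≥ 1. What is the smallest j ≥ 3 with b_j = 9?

19

We have b_1 = 21, b_2 = 11, b_3 = 0, b_4 = 11, b_5 = 11, b_6 = 22, b_7 = 1, b_8 = 23, b_9 = 24, b_{10} = 15, b_{11} = 7, b_{12} = 22, b_{13} = 29, b_{14} = 19, b_{15} = 16, b_{16} = 3, b_{17} = 19, b_{18} = 22, b_{19} = 9, b_{20} = 31, b_{21} = 8, b_{22} = 7, b_{23} = 15, b_{24} = 22, b_{25} = 5, b_{26} = 27, b_{27} = 0, b_{28} = 27, b_{29} = 27, b_{30} = 22, b_{31} = 17, b_{32} = 7, b_{33} = 24, b_{34} = 31, b_{35} = 23, b_{36} = 22, b_{37} = 13, b_{38} = 3, b_{39} = 16, b_{40} = 19, b_{41} = 3, b_{42} = 22, b_{43} = 25, b_{44} = 15, b_{45} = 8, b_{46} = 23, b_{47} = 31, b_{48} = 22, b_{49} = 21, b_{50} = 11.
The sequence repeats with period 48.
The value 9 first appears (with j ≥ 3) at b_{19}.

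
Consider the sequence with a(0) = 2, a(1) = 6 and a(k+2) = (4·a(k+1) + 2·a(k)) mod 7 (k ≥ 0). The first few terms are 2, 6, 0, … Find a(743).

We have a(0) = 2,  a(1) = 6,  a(2) = 0,  a(3) = 5,  a(4) = 6,  a(5) = 6,  a(6) = 1,  a(7) = 2,  a(8) = 3,  a(9) = 2,  a(10) = 0,  a(11) = 4,  a(12) = 2,  a(13) = 2,  a(14) = 5,  a(15) = 3,  a(16) = 1,  a(17) = 3,  a(18) = 0,  a(19) = 6,  a(20) = 3,  a(21) = 3,  a(22) = 4,  a(23) = 1,  a(24) = 5,  a(25) = 1,  a(26) = 0,  a(27) = 2,  a(28) = 1,  a(29) = 1,  a(30) = 6,  a(31) = 5,  a(32) = 4,  a(33) = 5,  a(34) = 0,  a(35) = 3,  a(36) = 5,  a(37) = 5,  a(38) = 2,  a(39) = 4,  a(40) = 6,  a(41) = 4,  a(42) = 0,  a(43) = 1,  a(44) = 4,  a(45) = 4,  a(46) = 3,  a(47) = 6,  a(48) = 2,  a(49) = 6.
The sequence repeats with period 48.
So a(743) = a(0 + ((743-0) mod 48)) = a(23) = 1.

1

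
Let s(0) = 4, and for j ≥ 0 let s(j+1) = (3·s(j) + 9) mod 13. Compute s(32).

Computing terms: s(0) = 4; s(1) = 8; s(2) = 7; s(3) = 4.
The sequence repeats with period 3.
So s(32) = s(0 + ((32-0) mod 3)) = s(2) = 7.

7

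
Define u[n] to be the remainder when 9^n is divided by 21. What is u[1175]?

Listing terms: u[0] = 1,  u[1] = 9,  u[2] = 18,  u[3] = 15,  u[4] = 9.
Since u[4] = u[1] = 9, the sequence is eventually periodic: after a pre-period of length 1 it cycles with period 3.
For n ≥ 1, u[n] depends only on (n - 1) mod 3. (1175 - 1) mod 3 = 1, so u[1175] = u[2] = 18.

18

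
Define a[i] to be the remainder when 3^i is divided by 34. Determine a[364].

a[1] = 3, a[2] = 9, a[3] = 27, a[4] = 13, a[5] = 5, a[6] = 15, a[7] = 11, a[8] = 33, a[9] = 31, a[10] = 25, a[11] = 7, a[12] = 21, a[13] = 29, a[14] = 19, a[15] = 23, a[16] = 1, a[17] = 3.
Since a[17] = a[1] = 3, the sequence is periodic with period 16.
So a[364] = a[1 + ((364-1) mod 16)] = a[12] = 21.

21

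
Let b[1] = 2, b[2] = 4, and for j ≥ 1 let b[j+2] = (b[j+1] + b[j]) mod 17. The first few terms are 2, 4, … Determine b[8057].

Computing terms: b[1] = 2,  b[2] = 4,  b[3] = 6,  b[4] = 10,  b[5] = 16,  b[6] = 9,  b[7] = 8,  b[8] = 0,  b[9] = 8,  b[10] = 8,  b[11] = 16,  b[12] = 7,  b[13] = 6,  b[14] = 13,  b[15] = 2,  b[16] = 15,  b[17] = 0,  b[18] = 15,  b[19] = 15,  b[20] = 13,  b[21] = 11,  b[22] = 7,  b[23] = 1,  b[24] = 8,  b[25] = 9,  b[26] = 0,  b[27] = 9,  b[28] = 9,  b[29] = 1,  b[30] = 10,  b[31] = 11,  b[32] = 4,  b[33] = 15,  b[34] = 2,  b[35] = 0,  b[36] = 2,  b[37] = 2,  b[38] = 4.
The sequence repeats with period 36.
(8057 - 1) mod 36 = 28, so b[8057] = b[29] = 1.

1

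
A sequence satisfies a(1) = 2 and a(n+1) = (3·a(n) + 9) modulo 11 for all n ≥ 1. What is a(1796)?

We have a(1) = 2,  a(2) = 4,  a(3) = 10,  a(4) = 6,  a(5) = 5,  a(6) = 2.
The sequence repeats with period 5.
(1796 - 1) mod 5 = 0, so a(1796) = a(1) = 2.

2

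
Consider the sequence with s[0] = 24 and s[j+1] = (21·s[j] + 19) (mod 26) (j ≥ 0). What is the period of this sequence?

Listing terms: s[0] = 24; s[1] = 3; s[2] = 4; s[3] = 25; s[4] = 24.
Since s[4] = s[0] = 24, the sequence is periodic with period 4.

4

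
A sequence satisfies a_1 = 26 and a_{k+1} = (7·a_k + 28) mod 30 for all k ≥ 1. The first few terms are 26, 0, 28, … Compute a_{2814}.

10

We have a_1 = 26, a_2 = 0, a_3 = 28, a_4 = 14, a_5 = 6, a_6 = 10, a_7 = 8, a_8 = 24, a_9 = 16, a_{10} = 20, a_{11} = 18, a_{12} = 4, a_{13} = 26.
The sequence repeats with period 12.
So a_{2814} = a_{1 + ((2814-1) mod 12)} = a_6 = 10.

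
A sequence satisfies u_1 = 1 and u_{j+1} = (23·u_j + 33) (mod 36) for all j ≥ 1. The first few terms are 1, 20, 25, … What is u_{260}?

20

u_1 = 1, u_2 = 20, u_3 = 25, u_4 = 32, u_5 = 13, u_6 = 8, u_7 = 1.
The sequence repeats with period 6.
So u_{260} = u_{1 + ((260-1) mod 6)} = u_2 = 20.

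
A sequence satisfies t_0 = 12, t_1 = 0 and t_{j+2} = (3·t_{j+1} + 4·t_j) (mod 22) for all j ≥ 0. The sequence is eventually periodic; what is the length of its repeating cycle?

10

Computing terms: t_0 = 12; t_1 = 0; t_2 = 4; t_3 = 12; t_4 = 8; t_5 = 6; t_6 = 6; t_7 = 20; t_8 = 18; t_9 = 2; t_{10} = 12; t_{11} = 0.
The sequence repeats with period 10.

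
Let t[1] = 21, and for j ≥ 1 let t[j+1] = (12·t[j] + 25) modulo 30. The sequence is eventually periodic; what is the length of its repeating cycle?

Computing terms: t[1] = 21; t[2] = 7; t[3] = 19; t[4] = 13; t[5] = 1; t[6] = 7.
Since t[6] = t[2] = 7, the sequence is eventually periodic: after a pre-period of length 1 it cycles with period 4.

4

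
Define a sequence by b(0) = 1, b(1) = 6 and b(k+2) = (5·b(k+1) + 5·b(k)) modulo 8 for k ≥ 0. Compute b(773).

1

We have b(0) = 1,  b(1) = 6,  b(2) = 3,  b(3) = 5,  b(4) = 0,  b(5) = 1,  b(6) = 5,  b(7) = 6,  b(8) = 7,  b(9) = 1,  b(10) = 0,  b(11) = 5,  b(12) = 1,  b(13) = 6.
The sequence repeats with period 12.
So b(773) = b(0 + ((773-0) mod 12)) = b(5) = 1.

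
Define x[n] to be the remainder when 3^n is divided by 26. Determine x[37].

Computing terms: x[1] = 3, x[2] = 9, x[3] = 1, x[4] = 3.
The sequence repeats with period 3.
So x[37] = x[1 + ((37-1) mod 3)] = x[1] = 3.

3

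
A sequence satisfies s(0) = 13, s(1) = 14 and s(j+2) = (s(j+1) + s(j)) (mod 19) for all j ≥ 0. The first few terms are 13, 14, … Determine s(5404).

11

Listing terms: s(0) = 13,  s(1) = 14,  s(2) = 8,  s(3) = 3,  s(4) = 11,  s(5) = 14,  s(6) = 6,  s(7) = 1,  s(8) = 7,  s(9) = 8,  s(10) = 15,  s(11) = 4,  s(12) = 0,  s(13) = 4,  s(14) = 4,  s(15) = 8,  s(16) = 12,  s(17) = 1,  s(18) = 13,  s(19) = 14.
Since (s(18), s(19)) = (s(0), s(1)) = (13, 14) (two consecutive terms determine the rest), the sequence is periodic with period 18.
(5404 - 0) mod 18 = 4, so s(5404) = s(4) = 11.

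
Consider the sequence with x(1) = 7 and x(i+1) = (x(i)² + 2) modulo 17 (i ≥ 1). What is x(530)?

We have x(1) = 7, x(2) = 0, x(3) = 2, x(4) = 6, x(5) = 4, x(6) = 1, x(7) = 3, x(8) = 11, x(9) = 4.
Since x(9) = x(5) = 4, the sequence is eventually periodic: after a pre-period of length 4 it cycles with period 4.
For i ≥ 5, x(i) depends only on (i - 5) mod 4. (530 - 5) mod 4 = 1, so x(530) = x(6) = 1.

1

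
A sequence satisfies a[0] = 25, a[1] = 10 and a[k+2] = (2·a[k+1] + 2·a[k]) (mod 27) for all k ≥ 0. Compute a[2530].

10

We have a[0] = 25, a[1] = 10, a[2] = 16, a[3] = 25, a[4] = 1, a[5] = 25, a[6] = 25, a[7] = 19, a[8] = 7, a[9] = 25, a[10] = 10.
The sequence repeats with period 9.
(2530 - 0) mod 9 = 1, so a[2530] = a[1] = 10.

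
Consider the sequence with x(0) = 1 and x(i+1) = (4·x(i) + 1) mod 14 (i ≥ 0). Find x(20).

7

We have x(0) = 1,  x(1) = 5,  x(2) = 7,  x(3) = 1.
Since x(3) = x(0) = 1, the sequence is periodic with period 3.
(20 - 0) mod 3 = 2, so x(20) = x(2) = 7.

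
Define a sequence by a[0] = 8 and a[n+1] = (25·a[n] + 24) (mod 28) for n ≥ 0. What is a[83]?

24

a[0] = 8,  a[1] = 0,  a[2] = 24,  a[3] = 8.
Since a[3] = a[0] = 8, the sequence is periodic with period 3.
(83 - 0) mod 3 = 2, so a[83] = a[2] = 24.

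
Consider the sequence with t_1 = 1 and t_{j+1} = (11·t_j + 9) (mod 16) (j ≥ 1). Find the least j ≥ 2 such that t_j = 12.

6

t_1 = 1,  t_2 = 4,  t_3 = 5,  t_4 = 0,  t_5 = 9,  t_6 = 12,  t_7 = 13,  t_8 = 8,  t_9 = 1.
The sequence repeats with period 8.
The value 12 first appears (with j ≥ 2) at t_6.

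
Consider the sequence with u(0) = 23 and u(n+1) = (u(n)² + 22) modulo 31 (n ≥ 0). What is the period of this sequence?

8

u(0) = 23, u(1) = 24, u(2) = 9, u(3) = 10, u(4) = 29, u(5) = 26, u(6) = 16, u(7) = 30, u(8) = 23.
The sequence repeats with period 8.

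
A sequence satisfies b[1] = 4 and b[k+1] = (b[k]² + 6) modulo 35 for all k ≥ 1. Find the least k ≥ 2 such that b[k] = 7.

5

Computing terms: b[1] = 4; b[2] = 22; b[3] = 0; b[4] = 6; b[5] = 7; b[6] = 20; b[7] = 21; b[8] = 27; b[9] = 0.
Since b[9] = b[3] = 0, the sequence is eventually periodic: after a pre-period of length 2 it cycles with period 6.
The value 7 first appears (with k ≥ 2) at b[5].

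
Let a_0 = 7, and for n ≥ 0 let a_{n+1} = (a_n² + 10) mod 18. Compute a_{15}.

We have a_0 = 7,  a_1 = 5,  a_2 = 17,  a_3 = 11,  a_4 = 5.
Since a_4 = a_1 = 5, the sequence is eventually periodic: after a pre-period of length 1 it cycles with period 3.
For n ≥ 1, a_n depends only on (n - 1) mod 3. (15 - 1) mod 3 = 2, so a_{15} = a_3 = 11.

11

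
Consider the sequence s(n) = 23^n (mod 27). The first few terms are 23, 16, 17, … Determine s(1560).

We have s(1) = 23, s(2) = 16, s(3) = 17, s(4) = 13, s(5) = 2, s(6) = 19, s(7) = 5, s(8) = 7, s(9) = 26, s(10) = 4, s(11) = 11, s(12) = 10, s(13) = 14, s(14) = 25, s(15) = 8, s(16) = 22, s(17) = 20, s(18) = 1, s(19) = 23.
Since s(19) = s(1) = 23, the sequence is periodic with period 18.
So s(1560) = s(1 + ((1560-1) mod 18)) = s(12) = 10.

10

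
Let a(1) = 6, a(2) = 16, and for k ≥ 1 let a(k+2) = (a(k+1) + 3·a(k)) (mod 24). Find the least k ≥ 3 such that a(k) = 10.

3

Listing terms: a(1) = 6,  a(2) = 16,  a(3) = 10,  a(4) = 10,  a(5) = 16,  a(6) = 22,  a(7) = 22,  a(8) = 16,  a(9) = 10.
Since (a(8), a(9)) = (a(2), a(3)) = (16, 10) (two consecutive terms determine the rest), the sequence is eventually periodic: after a pre-period of length 1 it cycles with period 6.
The value 10 first appears (with k ≥ 3) at a(3).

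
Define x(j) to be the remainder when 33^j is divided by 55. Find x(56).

11

Computing terms: x(1) = 33; x(2) = 44; x(3) = 22; x(4) = 11; x(5) = 33.
The sequence repeats with period 4.
(56 - 1) mod 4 = 3, so x(56) = x(4) = 11.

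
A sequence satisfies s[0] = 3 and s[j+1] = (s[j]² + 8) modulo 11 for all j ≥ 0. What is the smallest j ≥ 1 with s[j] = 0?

We have s[0] = 3; s[1] = 6; s[2] = 0; s[3] = 8; s[4] = 6.
Since s[4] = s[1] = 6, the sequence is eventually periodic: after a pre-period of length 1 it cycles with period 3.
The value 0 first appears (with j ≥ 1) at s[2].

2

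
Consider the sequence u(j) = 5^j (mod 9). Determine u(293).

Listing terms: u(0) = 1; u(1) = 5; u(2) = 7; u(3) = 8; u(4) = 4; u(5) = 2; u(6) = 1.
The sequence repeats with period 6.
So u(293) = u(0 + ((293-0) mod 6)) = u(5) = 2.

2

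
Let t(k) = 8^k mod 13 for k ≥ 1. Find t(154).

We have t(1) = 8; t(2) = 12; t(3) = 5; t(4) = 1; t(5) = 8.
Since t(5) = t(1) = 8, the sequence is periodic with period 4.
(154 - 1) mod 4 = 1, so t(154) = t(2) = 12.

12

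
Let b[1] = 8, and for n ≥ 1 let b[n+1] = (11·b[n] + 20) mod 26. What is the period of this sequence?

12

Computing terms: b[1] = 8,  b[2] = 4,  b[3] = 12,  b[4] = 22,  b[5] = 2,  b[6] = 16,  b[7] = 14,  b[8] = 18,  b[9] = 10,  b[10] = 0,  b[11] = 20,  b[12] = 6,  b[13] = 8.
The sequence repeats with period 12.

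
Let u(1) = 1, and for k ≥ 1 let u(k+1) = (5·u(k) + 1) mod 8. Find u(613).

5

Listing terms: u(1) = 1,  u(2) = 6,  u(3) = 7,  u(4) = 4,  u(5) = 5,  u(6) = 2,  u(7) = 3,  u(8) = 0,  u(9) = 1.
The sequence repeats with period 8.
So u(613) = u(1 + ((613-1) mod 8)) = u(5) = 5.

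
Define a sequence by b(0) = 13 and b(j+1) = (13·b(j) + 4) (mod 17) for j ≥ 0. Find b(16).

We have b(0) = 13,  b(1) = 3,  b(2) = 9,  b(3) = 2,  b(4) = 13.
Since b(4) = b(0) = 13, the sequence is periodic with period 4.
(16 - 0) mod 4 = 0, so b(16) = b(0) = 13.

13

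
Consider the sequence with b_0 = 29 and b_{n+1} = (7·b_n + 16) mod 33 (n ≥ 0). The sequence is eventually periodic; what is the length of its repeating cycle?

30

Listing terms: b_0 = 29; b_1 = 21; b_2 = 31; b_3 = 2; b_4 = 30; b_5 = 28; b_6 = 14; b_7 = 15; b_8 = 22; b_9 = 5; b_{10} = 18; b_{11} = 10; b_{12} = 20; b_{13} = 24; b_{14} = 19; b_{15} = 17; b_{16} = 3; b_{17} = 4; b_{18} = 11; b_{19} = 27; b_{20} = 7; b_{21} = 32; b_{22} = 9; b_{23} = 13; b_{24} = 8; b_{25} = 6; b_{26} = 25; b_{27} = 26; b_{28} = 0; b_{29} = 16; b_{30} = 29.
Since b_{30} = b_0 = 29, the sequence is periodic with period 30.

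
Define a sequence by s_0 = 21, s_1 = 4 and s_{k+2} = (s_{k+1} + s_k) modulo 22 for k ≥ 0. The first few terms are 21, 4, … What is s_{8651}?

15

s_0 = 21,  s_1 = 4,  s_2 = 3,  s_3 = 7,  s_4 = 10,  s_5 = 17,  s_6 = 5,  s_7 = 0,  s_8 = 5,  s_9 = 5,  s_{10} = 10,  s_{11} = 15,  s_{12} = 3,  s_{13} = 18,  s_{14} = 21,  s_{15} = 17,  s_{16} = 16,  s_{17} = 11,  s_{18} = 5,  s_{19} = 16,  s_{20} = 21,  s_{21} = 15,  s_{22} = 14,  s_{23} = 7,  s_{24} = 21,  s_{25} = 6,  s_{26} = 5,  s_{27} = 11,  s_{28} = 16,  s_{29} = 5,  s_{30} = 21,  s_{31} = 4.
Since (s_{30}, s_{31}) = (s_0, s_1) = (21, 4) (two consecutive terms determine the rest), the sequence is periodic with period 30.
(8651 - 0) mod 30 = 11, so s_{8651} = s_{11} = 15.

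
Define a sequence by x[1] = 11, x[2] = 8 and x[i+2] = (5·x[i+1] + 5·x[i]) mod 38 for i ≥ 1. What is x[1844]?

36

x[1] = 11,  x[2] = 8,  x[3] = 19,  x[4] = 21,  x[5] = 10,  x[6] = 3,  x[7] = 27,  x[8] = 36,  x[9] = 11,  x[10] = 7,  x[11] = 14,  x[12] = 29,  x[13] = 25,  x[14] = 4,  x[15] = 31,  x[16] = 23,  x[17] = 4,  x[18] = 21,  x[19] = 11,  x[20] = 8.
Since (x[19], x[20]) = (x[1], x[2]) = (11, 8) (two consecutive terms determine the rest), the sequence is periodic with period 18.
(1844 - 1) mod 18 = 7, so x[1844] = x[8] = 36.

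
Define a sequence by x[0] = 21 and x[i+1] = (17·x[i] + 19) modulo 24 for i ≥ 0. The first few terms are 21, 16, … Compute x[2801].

16

Computing terms: x[0] = 21, x[1] = 16, x[2] = 3, x[3] = 22, x[4] = 9, x[5] = 4, x[6] = 15, x[7] = 10, x[8] = 21.
Since x[8] = x[0] = 21, the sequence is periodic with period 8.
(2801 - 0) mod 8 = 1, so x[2801] = x[1] = 16.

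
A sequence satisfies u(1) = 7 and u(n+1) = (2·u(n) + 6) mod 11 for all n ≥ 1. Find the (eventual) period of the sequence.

We have u(1) = 7; u(2) = 9; u(3) = 2; u(4) = 10; u(5) = 4; u(6) = 3; u(7) = 1; u(8) = 8; u(9) = 0; u(10) = 6; u(11) = 7.
The sequence repeats with period 10.

10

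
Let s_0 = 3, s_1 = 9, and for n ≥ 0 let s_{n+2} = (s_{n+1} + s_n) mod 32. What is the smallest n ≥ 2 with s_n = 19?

24

s_0 = 3, s_1 = 9, s_2 = 12, s_3 = 21, s_4 = 1, s_5 = 22, s_6 = 23, s_7 = 13, s_8 = 4, s_9 = 17, s_{10} = 21, s_{11} = 6, s_{12} = 27, s_{13} = 1, s_{14} = 28, s_{15} = 29, s_{16} = 25, s_{17} = 22, s_{18} = 15, s_{19} = 5, s_{20} = 20, s_{21} = 25, s_{22} = 13, s_{23} = 6, s_{24} = 19, s_{25} = 25, s_{26} = 12, s_{27} = 5, s_{28} = 17, s_{29} = 22, s_{30} = 7, s_{31} = 29, s_{32} = 4, s_{33} = 1, s_{34} = 5, s_{35} = 6, s_{36} = 11, s_{37} = 17, s_{38} = 28, s_{39} = 13, s_{40} = 9, s_{41} = 22, s_{42} = 31, s_{43} = 21, s_{44} = 20, s_{45} = 9, s_{46} = 29, s_{47} = 6, s_{48} = 3, s_{49} = 9.
Since (s_{48}, s_{49}) = (s_0, s_1) = (3, 9) (two consecutive terms determine the rest), the sequence is periodic with period 48.
The value 19 first appears (with n ≥ 2) at s_{24}.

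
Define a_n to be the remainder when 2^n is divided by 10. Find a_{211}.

8

a_0 = 1; a_1 = 2; a_2 = 4; a_3 = 8; a_4 = 6; a_5 = 2.
Since a_5 = a_1 = 2, the sequence is eventually periodic: after a pre-period of length 1 it cycles with period 4.
For n ≥ 1, a_n depends only on (n - 1) mod 4. (211 - 1) mod 4 = 2, so a_{211} = a_3 = 8.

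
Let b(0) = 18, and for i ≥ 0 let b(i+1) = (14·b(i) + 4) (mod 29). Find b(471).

5

Computing terms: b(0) = 18,  b(1) = 24,  b(2) = 21,  b(3) = 8,  b(4) = 0,  b(5) = 4,  b(6) = 2,  b(7) = 3,  b(8) = 17,  b(9) = 10,  b(10) = 28,  b(11) = 19,  b(12) = 9,  b(13) = 14,  b(14) = 26,  b(15) = 20,  b(16) = 23,  b(17) = 7,  b(18) = 15,  b(19) = 11,  b(20) = 13,  b(21) = 12,  b(22) = 27,  b(23) = 5,  b(24) = 16,  b(25) = 25,  b(26) = 6,  b(27) = 1,  b(28) = 18.
Since b(28) = b(0) = 18, the sequence is periodic with period 28.
So b(471) = b(0 + ((471-0) mod 28)) = b(23) = 5.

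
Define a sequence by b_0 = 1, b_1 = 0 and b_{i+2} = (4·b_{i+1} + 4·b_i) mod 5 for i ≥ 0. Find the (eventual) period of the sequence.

3

Computing terms: b_0 = 1; b_1 = 0; b_2 = 4; b_3 = 1; b_4 = 0.
The sequence repeats with period 3.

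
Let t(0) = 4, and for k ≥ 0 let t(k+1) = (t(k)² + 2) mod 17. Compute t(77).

1

t(0) = 4; t(1) = 1; t(2) = 3; t(3) = 11; t(4) = 4.
Since t(4) = t(0) = 4, the sequence is periodic with period 4.
So t(77) = t(0 + ((77-0) mod 4)) = t(1) = 1.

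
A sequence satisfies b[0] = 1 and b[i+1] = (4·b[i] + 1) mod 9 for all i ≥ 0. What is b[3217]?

8

b[0] = 1; b[1] = 5; b[2] = 3; b[3] = 4; b[4] = 8; b[5] = 6; b[6] = 7; b[7] = 2; b[8] = 0; b[9] = 1.
The sequence repeats with period 9.
(3217 - 0) mod 9 = 4, so b[3217] = b[4] = 8.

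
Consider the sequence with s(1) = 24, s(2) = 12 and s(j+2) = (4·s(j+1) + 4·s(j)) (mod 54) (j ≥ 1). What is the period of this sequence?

24

We have s(1) = 24, s(2) = 12, s(3) = 36, s(4) = 30, s(5) = 48, s(6) = 42, s(7) = 36, s(8) = 42, s(9) = 42, s(10) = 12, s(11) = 0, s(12) = 48, s(13) = 30, s(14) = 42, s(15) = 18, s(16) = 24, s(17) = 6, s(18) = 12, s(19) = 18, s(20) = 12, s(21) = 12, s(22) = 42, s(23) = 0, s(24) = 6, s(25) = 24, s(26) = 12.
Since (s(25), s(26)) = (s(1), s(2)) = (24, 12) (two consecutive terms determine the rest), the sequence is periodic with period 24.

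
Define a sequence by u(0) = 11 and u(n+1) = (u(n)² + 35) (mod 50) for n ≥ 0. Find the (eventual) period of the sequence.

We have u(0) = 11, u(1) = 6, u(2) = 21, u(3) = 26, u(4) = 11.
Since u(4) = u(0) = 11, the sequence is periodic with period 4.

4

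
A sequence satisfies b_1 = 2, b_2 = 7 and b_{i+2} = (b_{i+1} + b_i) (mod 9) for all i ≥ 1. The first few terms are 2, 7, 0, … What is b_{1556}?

1

Listing terms: b_1 = 2, b_2 = 7, b_3 = 0, b_4 = 7, b_5 = 7, b_6 = 5, b_7 = 3, b_8 = 8, b_9 = 2, b_{10} = 1, b_{11} = 3, b_{12} = 4, b_{13} = 7, b_{14} = 2, b_{15} = 0, b_{16} = 2, b_{17} = 2, b_{18} = 4, b_{19} = 6, b_{20} = 1, b_{21} = 7, b_{22} = 8, b_{23} = 6, b_{24} = 5, b_{25} = 2, b_{26} = 7.
The sequence repeats with period 24.
So b_{1556} = b_{1 + ((1556-1) mod 24)} = b_{20} = 1.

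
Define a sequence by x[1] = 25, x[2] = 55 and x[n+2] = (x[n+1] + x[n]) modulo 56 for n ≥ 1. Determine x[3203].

Listing terms: x[1] = 25,  x[2] = 55,  x[3] = 24,  x[4] = 23,  x[5] = 47,  x[6] = 14,  x[7] = 5,  x[8] = 19,  x[9] = 24,  x[10] = 43,  x[11] = 11,  x[12] = 54,  x[13] = 9,  x[14] = 7,  x[15] = 16,  x[16] = 23,  x[17] = 39,  x[18] = 6,  x[19] = 45,  x[20] = 51,  x[21] = 40,  x[22] = 35,  x[23] = 19,  x[24] = 54,  x[25] = 17,  x[26] = 15,  x[27] = 32,  x[28] = 47,  x[29] = 23,  x[30] = 14,  x[31] = 37,  x[32] = 51,  x[33] = 32,  x[34] = 27,  x[35] = 3,  x[36] = 30,  x[37] = 33,  x[38] = 7,  x[39] = 40,  x[40] = 47,  x[41] = 31,  x[42] = 22,  x[43] = 53,  x[44] = 19,  x[45] = 16,  x[46] = 35,  x[47] = 51,  x[48] = 30,  x[49] = 25,  x[50] = 55.
The sequence repeats with period 48.
So x[3203] = x[1 + ((3203-1) mod 48)] = x[35] = 3.

3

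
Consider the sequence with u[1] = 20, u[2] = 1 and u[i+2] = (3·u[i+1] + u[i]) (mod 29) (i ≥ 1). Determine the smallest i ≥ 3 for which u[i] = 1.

5

Computing terms: u[1] = 20, u[2] = 1, u[3] = 23, u[4] = 12, u[5] = 1, u[6] = 15, u[7] = 17, u[8] = 8, u[9] = 12, u[10] = 15, u[11] = 28, u[12] = 12, u[13] = 6, u[14] = 1, u[15] = 9, u[16] = 28, u[17] = 6, u[18] = 17, u[19] = 28, u[20] = 14, u[21] = 12, u[22] = 21, u[23] = 17, u[24] = 14, u[25] = 1, u[26] = 17, u[27] = 23, u[28] = 28, u[29] = 20, u[30] = 1.
The sequence repeats with period 28.
The value 1 first appears (with i ≥ 3) at u[5].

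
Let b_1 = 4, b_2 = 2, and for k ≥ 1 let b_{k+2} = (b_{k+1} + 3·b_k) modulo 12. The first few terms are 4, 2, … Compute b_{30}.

2

b_1 = 4; b_2 = 2; b_3 = 2; b_4 = 8; b_5 = 2; b_6 = 2.
Since (b_5, b_6) = (b_2, b_3) = (2, 2) (two consecutive terms determine the rest), the sequence is eventually periodic: after a pre-period of length 1 it cycles with period 3.
For k ≥ 2, b_k depends only on (k - 2) mod 3. (30 - 2) mod 3 = 1, so b_{30} = b_3 = 2.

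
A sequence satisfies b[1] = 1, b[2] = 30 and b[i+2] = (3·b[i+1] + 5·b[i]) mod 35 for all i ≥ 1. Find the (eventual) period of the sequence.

We have b[1] = 1,  b[2] = 30,  b[3] = 25,  b[4] = 15,  b[5] = 30,  b[6] = 25.
Since (b[5], b[6]) = (b[2], b[3]) = (30, 25) (two consecutive terms determine the rest), the sequence is eventually periodic: after a pre-period of length 1 it cycles with period 3.

3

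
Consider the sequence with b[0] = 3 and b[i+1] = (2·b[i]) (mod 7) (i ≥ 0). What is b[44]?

We have b[0] = 3; b[1] = 6; b[2] = 5; b[3] = 3.
The sequence repeats with period 3.
So b[44] = b[0 + ((44-0) mod 3)] = b[2] = 5.

5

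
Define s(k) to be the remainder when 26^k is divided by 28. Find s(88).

16

s(1) = 26, s(2) = 4, s(3) = 20, s(4) = 16, s(5) = 24, s(6) = 8, s(7) = 12, s(8) = 4.
Since s(8) = s(2) = 4, the sequence is eventually periodic: after a pre-period of length 1 it cycles with period 6.
For k ≥ 2, s(k) depends only on (k - 2) mod 6. (88 - 2) mod 6 = 2, so s(88) = s(4) = 16.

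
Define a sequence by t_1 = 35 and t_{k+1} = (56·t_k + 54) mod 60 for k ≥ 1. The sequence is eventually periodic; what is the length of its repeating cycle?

10

Computing terms: t_1 = 35,  t_2 = 34,  t_3 = 38,  t_4 = 22,  t_5 = 26,  t_6 = 10,  t_7 = 14,  t_8 = 58,  t_9 = 2,  t_{10} = 46,  t_{11} = 50,  t_{12} = 34.
Since t_{12} = t_2 = 34, the sequence is eventually periodic: after a pre-period of length 1 it cycles with period 10.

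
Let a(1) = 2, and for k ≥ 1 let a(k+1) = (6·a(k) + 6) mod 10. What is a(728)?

a(1) = 2, a(2) = 8, a(3) = 4, a(4) = 0, a(5) = 6, a(6) = 2.
Since a(6) = a(1) = 2, the sequence is periodic with period 5.
So a(728) = a(1 + ((728-1) mod 5)) = a(3) = 4.

4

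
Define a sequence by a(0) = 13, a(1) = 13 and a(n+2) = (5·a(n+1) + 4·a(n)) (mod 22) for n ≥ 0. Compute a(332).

3

Listing terms: a(0) = 13; a(1) = 13; a(2) = 7; a(3) = 21; a(4) = 1; a(5) = 1; a(6) = 9; a(7) = 5; a(8) = 17; a(9) = 17; a(10) = 21; a(11) = 19; a(12) = 3; a(13) = 3; a(14) = 5; a(15) = 15; a(16) = 7; a(17) = 7; a(18) = 19; a(19) = 13; a(20) = 9; a(21) = 9; a(22) = 15; a(23) = 1; a(24) = 21; a(25) = 21; a(26) = 13; a(27) = 17; a(28) = 5; a(29) = 5; a(30) = 1; a(31) = 3; a(32) = 19; a(33) = 19; a(34) = 17; a(35) = 7; a(36) = 15; a(37) = 15; a(38) = 3; a(39) = 9; a(40) = 13; a(41) = 13.
The sequence repeats with period 40.
(332 - 0) mod 40 = 12, so a(332) = a(12) = 3.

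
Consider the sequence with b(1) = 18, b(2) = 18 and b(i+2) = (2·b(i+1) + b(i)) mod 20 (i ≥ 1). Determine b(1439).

14

Listing terms: b(1) = 18, b(2) = 18, b(3) = 14, b(4) = 6, b(5) = 6, b(6) = 18, b(7) = 2, b(8) = 2, b(9) = 6, b(10) = 14, b(11) = 14, b(12) = 2, b(13) = 18, b(14) = 18.
The sequence repeats with period 12.
So b(1439) = b(1 + ((1439-1) mod 12)) = b(11) = 14.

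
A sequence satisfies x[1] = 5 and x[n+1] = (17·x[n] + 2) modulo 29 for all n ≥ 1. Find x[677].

Listing terms: x[1] = 5; x[2] = 0; x[3] = 2; x[4] = 7; x[5] = 5.
Since x[5] = x[1] = 5, the sequence is periodic with period 4.
(677 - 1) mod 4 = 0, so x[677] = x[1] = 5.

5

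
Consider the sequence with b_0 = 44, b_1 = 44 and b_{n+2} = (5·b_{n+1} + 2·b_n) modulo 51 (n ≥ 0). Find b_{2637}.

We have b_0 = 44; b_1 = 44; b_2 = 2; b_3 = 47; b_4 = 35; b_5 = 14; b_6 = 38; b_7 = 14; b_8 = 44; b_9 = 44.
Since (b_8, b_9) = (b_0, b_1) = (44, 44) (two consecutive terms determine the rest), the sequence is periodic with period 8.
So b_{2637} = b_{0 + ((2637-0) mod 8)} = b_5 = 14.

14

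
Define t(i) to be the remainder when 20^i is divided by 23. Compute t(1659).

5

We have t(0) = 1; t(1) = 20; t(2) = 9; t(3) = 19; t(4) = 12; t(5) = 10; t(6) = 16; t(7) = 21; t(8) = 6; t(9) = 5; t(10) = 8; t(11) = 22; t(12) = 3; t(13) = 14; t(14) = 4; t(15) = 11; t(16) = 13; t(17) = 7; t(18) = 2; t(19) = 17; t(20) = 18; t(21) = 15; t(22) = 1.
Since t(22) = t(0) = 1, the sequence is periodic with period 22.
So t(1659) = t(0 + ((1659-0) mod 22)) = t(9) = 5.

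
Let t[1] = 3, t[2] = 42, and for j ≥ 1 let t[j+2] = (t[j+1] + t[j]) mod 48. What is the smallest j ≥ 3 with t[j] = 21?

15

We have t[1] = 3; t[2] = 42; t[3] = 45; t[4] = 39; t[5] = 36; t[6] = 27; t[7] = 15; t[8] = 42; t[9] = 9; t[10] = 3; t[11] = 12; t[12] = 15; t[13] = 27; t[14] = 42; t[15] = 21; t[16] = 15; t[17] = 36; t[18] = 3; t[19] = 39; t[20] = 42; t[21] = 33; t[22] = 27; t[23] = 12; t[24] = 39; t[25] = 3; t[26] = 42.
Since (t[25], t[26]) = (t[1], t[2]) = (3, 42) (two consecutive terms determine the rest), the sequence is periodic with period 24.
The value 21 first appears (with j ≥ 3) at t[15].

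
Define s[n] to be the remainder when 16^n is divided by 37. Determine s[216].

1

We have s[1] = 16; s[2] = 34; s[3] = 26; s[4] = 9; s[5] = 33; s[6] = 10; s[7] = 12; s[8] = 7; s[9] = 1; s[10] = 16.
The sequence repeats with period 9.
So s[216] = s[1 + ((216-1) mod 9)] = s[9] = 1.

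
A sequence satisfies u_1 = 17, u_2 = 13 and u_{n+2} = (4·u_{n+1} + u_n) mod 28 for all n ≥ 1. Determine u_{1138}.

13

Computing terms: u_1 = 17,  u_2 = 13,  u_3 = 13,  u_4 = 9,  u_5 = 21,  u_6 = 9,  u_7 = 1,  u_8 = 13,  u_9 = 25,  u_{10} = 1,  u_{11} = 1,  u_{12} = 5,  u_{13} = 21,  u_{14} = 5,  u_{15} = 13,  u_{16} = 1,  u_{17} = 17,  u_{18} = 13.
Since (u_{17}, u_{18}) = (u_1, u_2) = (17, 13) (two consecutive terms determine the rest), the sequence is periodic with period 16.
So u_{1138} = u_{1 + ((1138-1) mod 16)} = u_2 = 13.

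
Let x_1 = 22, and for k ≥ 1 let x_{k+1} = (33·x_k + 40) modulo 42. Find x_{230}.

Listing terms: x_1 = 22, x_2 = 10, x_3 = 34, x_4 = 28, x_5 = 40, x_6 = 16, x_7 = 22.
Since x_7 = x_1 = 22, the sequence is periodic with period 6.
So x_{230} = x_{1 + ((230-1) mod 6)} = x_2 = 10.

10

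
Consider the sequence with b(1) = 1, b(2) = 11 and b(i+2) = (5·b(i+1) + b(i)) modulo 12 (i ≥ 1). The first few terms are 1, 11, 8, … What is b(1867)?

Listing terms: b(1) = 1; b(2) = 11; b(3) = 8; b(4) = 3; b(5) = 11; b(6) = 10; b(7) = 1; b(8) = 3; b(9) = 4; b(10) = 11; b(11) = 11; b(12) = 6; b(13) = 5; b(14) = 7; b(15) = 4; b(16) = 3; b(17) = 7; b(18) = 2; b(19) = 5; b(20) = 3; b(21) = 8; b(22) = 7; b(23) = 7; b(24) = 6; b(25) = 1; b(26) = 11.
Since (b(25), b(26)) = (b(1), b(2)) = (1, 11) (two consecutive terms determine the rest), the sequence is periodic with period 24.
(1867 - 1) mod 24 = 18, so b(1867) = b(19) = 5.

5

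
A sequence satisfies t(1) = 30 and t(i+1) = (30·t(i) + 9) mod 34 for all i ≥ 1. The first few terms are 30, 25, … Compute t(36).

33

t(1) = 30; t(2) = 25; t(3) = 11; t(4) = 33; t(5) = 13; t(6) = 25.
Since t(6) = t(2) = 25, the sequence is eventually periodic: after a pre-period of length 1 it cycles with period 4.
For i ≥ 2, t(i) depends only on (i - 2) mod 4. (36 - 2) mod 4 = 2, so t(36) = t(4) = 33.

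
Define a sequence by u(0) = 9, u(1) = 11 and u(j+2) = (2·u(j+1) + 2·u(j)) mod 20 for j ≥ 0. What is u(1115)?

Listing terms: u(0) = 9, u(1) = 11, u(2) = 0, u(3) = 2, u(4) = 4, u(5) = 12, u(6) = 12, u(7) = 8, u(8) = 0, u(9) = 16, u(10) = 12, u(11) = 16, u(12) = 16, u(13) = 4, u(14) = 0, u(15) = 8, u(16) = 16, u(17) = 8, u(18) = 8, u(19) = 12, u(20) = 0, u(21) = 4, u(22) = 8, u(23) = 4, u(24) = 4, u(25) = 16, u(26) = 0, u(27) = 12, u(28) = 4, u(29) = 12.
Since (u(28), u(29)) = (u(4), u(5)) = (4, 12) (two consecutive terms determine the rest), the sequence is eventually periodic: after a pre-period of length 4 it cycles with period 24.
For j ≥ 4, u(j) depends only on (j - 4) mod 24. (1115 - 4) mod 24 = 7, so u(1115) = u(11) = 16.

16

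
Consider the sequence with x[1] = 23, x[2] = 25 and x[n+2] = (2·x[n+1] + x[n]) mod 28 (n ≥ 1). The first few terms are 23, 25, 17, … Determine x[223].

Listing terms: x[1] = 23,  x[2] = 25,  x[3] = 17,  x[4] = 3,  x[5] = 23,  x[6] = 21,  x[7] = 9,  x[8] = 11,  x[9] = 3,  x[10] = 17,  x[11] = 9,  x[12] = 7,  x[13] = 23,  x[14] = 25.
Since (x[13], x[14]) = (x[1], x[2]) = (23, 25) (two consecutive terms determine the rest), the sequence is periodic with period 12.
So x[223] = x[1 + ((223-1) mod 12)] = x[7] = 9.

9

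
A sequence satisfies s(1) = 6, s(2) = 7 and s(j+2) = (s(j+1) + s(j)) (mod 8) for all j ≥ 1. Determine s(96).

1

Listing terms: s(1) = 6, s(2) = 7, s(3) = 5, s(4) = 4, s(5) = 1, s(6) = 5, s(7) = 6, s(8) = 3, s(9) = 1, s(10) = 4, s(11) = 5, s(12) = 1, s(13) = 6, s(14) = 7.
The sequence repeats with period 12.
So s(96) = s(1 + ((96-1) mod 12)) = s(12) = 1.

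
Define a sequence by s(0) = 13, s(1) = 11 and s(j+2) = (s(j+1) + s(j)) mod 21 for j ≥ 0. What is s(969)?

s(0) = 13, s(1) = 11, s(2) = 3, s(3) = 14, s(4) = 17, s(5) = 10, s(6) = 6, s(7) = 16, s(8) = 1, s(9) = 17, s(10) = 18, s(11) = 14, s(12) = 11, s(13) = 4, s(14) = 15, s(15) = 19, s(16) = 13, s(17) = 11.
The sequence repeats with period 16.
(969 - 0) mod 16 = 9, so s(969) = s(9) = 17.

17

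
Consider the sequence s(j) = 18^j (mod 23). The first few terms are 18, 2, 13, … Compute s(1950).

13

Listing terms: s(1) = 18, s(2) = 2, s(3) = 13, s(4) = 4, s(5) = 3, s(6) = 8, s(7) = 6, s(8) = 16, s(9) = 12, s(10) = 9, s(11) = 1, s(12) = 18.
The sequence repeats with period 11.
So s(1950) = s(1 + ((1950-1) mod 11)) = s(3) = 13.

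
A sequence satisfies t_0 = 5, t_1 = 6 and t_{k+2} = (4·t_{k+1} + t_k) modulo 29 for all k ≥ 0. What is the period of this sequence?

14

Listing terms: t_0 = 5; t_1 = 6; t_2 = 0; t_3 = 6; t_4 = 24; t_5 = 15; t_6 = 26; t_7 = 3; t_8 = 9; t_9 = 10; t_{10} = 20; t_{11} = 3; t_{12} = 3; t_{13} = 15; t_{14} = 5; t_{15} = 6.
Since (t_{14}, t_{15}) = (t_0, t_1) = (5, 6) (two consecutive terms determine the rest), the sequence is periodic with period 14.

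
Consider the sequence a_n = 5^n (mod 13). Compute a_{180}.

1

We have a_1 = 5,  a_2 = 12,  a_3 = 8,  a_4 = 1,  a_5 = 5.
The sequence repeats with period 4.
So a_{180} = a_{1 + ((180-1) mod 4)} = a_4 = 1.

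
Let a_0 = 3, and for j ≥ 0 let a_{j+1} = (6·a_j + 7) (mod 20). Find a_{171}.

We have a_0 = 3,  a_1 = 5,  a_2 = 17,  a_3 = 9,  a_4 = 1,  a_5 = 13,  a_6 = 5.
Since a_6 = a_1 = 5, the sequence is eventually periodic: after a pre-period of length 1 it cycles with period 5.
For j ≥ 1, a_j depends only on (j - 1) mod 5. (171 - 1) mod 5 = 0, so a_{171} = a_1 = 5.

5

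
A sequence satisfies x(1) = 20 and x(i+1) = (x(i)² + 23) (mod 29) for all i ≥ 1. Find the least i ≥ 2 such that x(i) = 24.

x(1) = 20; x(2) = 17; x(3) = 22; x(4) = 14; x(5) = 16; x(6) = 18; x(7) = 28; x(8) = 24; x(9) = 19; x(10) = 7; x(11) = 14.
Since x(11) = x(4) = 14, the sequence is eventually periodic: after a pre-period of length 3 it cycles with period 7.
The value 24 first appears (with i ≥ 2) at x(8).

8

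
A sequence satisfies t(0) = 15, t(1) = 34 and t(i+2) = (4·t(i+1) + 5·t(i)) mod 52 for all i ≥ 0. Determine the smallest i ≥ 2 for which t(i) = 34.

t(0) = 15,  t(1) = 34,  t(2) = 3,  t(3) = 26,  t(4) = 15,  t(5) = 34.
Since (t(4), t(5)) = (t(0), t(1)) = (15, 34) (two consecutive terms determine the rest), the sequence is periodic with period 4.
The value 34 next appears (with i ≥ 2) at t(5).

5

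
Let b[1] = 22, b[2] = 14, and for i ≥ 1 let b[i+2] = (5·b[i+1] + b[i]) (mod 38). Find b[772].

b[1] = 22,  b[2] = 14,  b[3] = 16,  b[4] = 18,  b[5] = 30,  b[6] = 16,  b[7] = 34,  b[8] = 34,  b[9] = 14,  b[10] = 28,  b[11] = 2,  b[12] = 0,  b[13] = 2,  b[14] = 10,  b[15] = 14,  b[16] = 4,  b[17] = 34,  b[18] = 22,  b[19] = 30,  b[20] = 20,  b[21] = 16,  b[22] = 24,  b[23] = 22,  b[24] = 20,  b[25] = 8,  b[26] = 22,  b[27] = 4,  b[28] = 4,  b[29] = 24,  b[30] = 10,  b[31] = 36,  b[32] = 0,  b[33] = 36,  b[34] = 28,  b[35] = 24,  b[36] = 34,  b[37] = 4,  b[38] = 16,  b[39] = 8,  b[40] = 18,  b[41] = 22,  b[42] = 14.
Since (b[41], b[42]) = (b[1], b[2]) = (22, 14) (two consecutive terms determine the rest), the sequence is periodic with period 40.
(772 - 1) mod 40 = 11, so b[772] = b[12] = 0.

0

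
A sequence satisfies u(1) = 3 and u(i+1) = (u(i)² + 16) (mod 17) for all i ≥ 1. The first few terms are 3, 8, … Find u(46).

8

We have u(1) = 3; u(2) = 8; u(3) = 12; u(4) = 7; u(5) = 14; u(6) = 8.
Since u(6) = u(2) = 8, the sequence is eventually periodic: after a pre-period of length 1 it cycles with period 4.
For i ≥ 2, u(i) depends only on (i - 2) mod 4. (46 - 2) mod 4 = 0, so u(46) = u(2) = 8.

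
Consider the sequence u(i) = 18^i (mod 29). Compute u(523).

14

u(1) = 18, u(2) = 5, u(3) = 3, u(4) = 25, u(5) = 15, u(6) = 9, u(7) = 17, u(8) = 16, u(9) = 27, u(10) = 22, u(11) = 19, u(12) = 23, u(13) = 8, u(14) = 28, u(15) = 11, u(16) = 24, u(17) = 26, u(18) = 4, u(19) = 14, u(20) = 20, u(21) = 12, u(22) = 13, u(23) = 2, u(24) = 7, u(25) = 10, u(26) = 6, u(27) = 21, u(28) = 1, u(29) = 18.
Since u(29) = u(1) = 18, the sequence is periodic with period 28.
So u(523) = u(1 + ((523-1) mod 28)) = u(19) = 14.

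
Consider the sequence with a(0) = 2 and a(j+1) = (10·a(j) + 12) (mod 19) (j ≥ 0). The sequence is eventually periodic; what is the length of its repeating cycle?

18

We have a(0) = 2; a(1) = 13; a(2) = 9; a(3) = 7; a(4) = 6; a(5) = 15; a(6) = 10; a(7) = 17; a(8) = 11; a(9) = 8; a(10) = 16; a(11) = 1; a(12) = 3; a(13) = 4; a(14) = 14; a(15) = 0; a(16) = 12; a(17) = 18; a(18) = 2.
The sequence repeats with period 18.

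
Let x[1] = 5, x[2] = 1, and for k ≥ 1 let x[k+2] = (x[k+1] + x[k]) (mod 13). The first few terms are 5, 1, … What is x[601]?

x[1] = 5; x[2] = 1; x[3] = 6; x[4] = 7; x[5] = 0; x[6] = 7; x[7] = 7; x[8] = 1; x[9] = 8; x[10] = 9; x[11] = 4; x[12] = 0; x[13] = 4; x[14] = 4; x[15] = 8; x[16] = 12; x[17] = 7; x[18] = 6; x[19] = 0; x[20] = 6; x[21] = 6; x[22] = 12; x[23] = 5; x[24] = 4; x[25] = 9; x[26] = 0; x[27] = 9; x[28] = 9; x[29] = 5; x[30] = 1.
Since (x[29], x[30]) = (x[1], x[2]) = (5, 1) (two consecutive terms determine the rest), the sequence is periodic with period 28.
So x[601] = x[1 + ((601-1) mod 28)] = x[13] = 4.

4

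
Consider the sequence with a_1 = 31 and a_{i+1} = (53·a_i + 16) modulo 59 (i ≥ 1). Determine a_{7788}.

10

Computing terms: a_1 = 31; a_2 = 7; a_3 = 33; a_4 = 54; a_5 = 46; a_6 = 35; a_7 = 42; a_8 = 0; a_9 = 16; a_{10} = 38; a_{11} = 24; a_{12} = 49; a_{13} = 17; a_{14} = 32; a_{15} = 1; a_{16} = 10; a_{17} = 15; a_{18} = 44; a_{19} = 47; a_{20} = 29; a_{21} = 19; a_{22} = 20; a_{23} = 14; a_{24} = 50; a_{25} = 11; a_{26} = 9; a_{27} = 21; a_{28} = 8; a_{29} = 27; a_{30} = 31.
Since a_{30} = a_1 = 31, the sequence is periodic with period 29.
(7788 - 1) mod 29 = 15, so a_{7788} = a_{16} = 10.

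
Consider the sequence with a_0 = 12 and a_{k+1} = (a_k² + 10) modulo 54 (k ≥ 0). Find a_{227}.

20

Listing terms: a_0 = 12,  a_1 = 46,  a_2 = 20,  a_3 = 32,  a_4 = 8,  a_5 = 20.
Since a_5 = a_2 = 20, the sequence is eventually periodic: after a pre-period of length 2 it cycles with period 3.
For k ≥ 2, a_k depends only on (k - 2) mod 3. (227 - 2) mod 3 = 0, so a_{227} = a_2 = 20.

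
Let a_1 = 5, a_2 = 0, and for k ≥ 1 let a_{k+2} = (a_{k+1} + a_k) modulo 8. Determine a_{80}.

a_1 = 5; a_2 = 0; a_3 = 5; a_4 = 5; a_5 = 2; a_6 = 7; a_7 = 1; a_8 = 0; a_9 = 1; a_{10} = 1; a_{11} = 2; a_{12} = 3; a_{13} = 5; a_{14} = 0.
The sequence repeats with period 12.
(80 - 1) mod 12 = 7, so a_{80} = a_8 = 0.

0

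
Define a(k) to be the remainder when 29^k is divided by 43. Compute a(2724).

41

Computing terms: a(0) = 1; a(1) = 29; a(2) = 24; a(3) = 8; a(4) = 17; a(5) = 20; a(6) = 21; a(7) = 7; a(8) = 31; a(9) = 39; a(10) = 13; a(11) = 33; a(12) = 11; a(13) = 18; a(14) = 6; a(15) = 2; a(16) = 15; a(17) = 5; a(18) = 16; a(19) = 34; a(20) = 40; a(21) = 42; a(22) = 14; a(23) = 19; a(24) = 35; a(25) = 26; a(26) = 23; a(27) = 22; a(28) = 36; a(29) = 12; a(30) = 4; a(31) = 30; a(32) = 10; a(33) = 32; a(34) = 25; a(35) = 37; a(36) = 41; a(37) = 28; a(38) = 38; a(39) = 27; a(40) = 9; a(41) = 3; a(42) = 1.
The sequence repeats with period 42.
(2724 - 0) mod 42 = 36, so a(2724) = a(36) = 41.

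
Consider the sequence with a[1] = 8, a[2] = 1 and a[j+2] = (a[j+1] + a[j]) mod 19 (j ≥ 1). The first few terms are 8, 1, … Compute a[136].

12

Listing terms: a[1] = 8,  a[2] = 1,  a[3] = 9,  a[4] = 10,  a[5] = 0,  a[6] = 10,  a[7] = 10,  a[8] = 1,  a[9] = 11,  a[10] = 12,  a[11] = 4,  a[12] = 16,  a[13] = 1,  a[14] = 17,  a[15] = 18,  a[16] = 16,  a[17] = 15,  a[18] = 12,  a[19] = 8,  a[20] = 1.
The sequence repeats with period 18.
So a[136] = a[1 + ((136-1) mod 18)] = a[10] = 12.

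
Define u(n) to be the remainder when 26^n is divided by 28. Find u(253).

Computing terms: u(0) = 1, u(1) = 26, u(2) = 4, u(3) = 20, u(4) = 16, u(5) = 24, u(6) = 8, u(7) = 12, u(8) = 4.
Since u(8) = u(2) = 4, the sequence is eventually periodic: after a pre-period of length 2 it cycles with period 6.
For n ≥ 2, u(n) depends only on (n - 2) mod 6. (253 - 2) mod 6 = 5, so u(253) = u(7) = 12.

12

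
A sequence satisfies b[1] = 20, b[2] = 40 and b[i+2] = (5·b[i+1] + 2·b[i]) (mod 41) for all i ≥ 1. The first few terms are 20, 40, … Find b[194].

1

We have b[1] = 20; b[2] = 40; b[3] = 35; b[4] = 9; b[5] = 33; b[6] = 19; b[7] = 38; b[8] = 23; b[9] = 27; b[10] = 17; b[11] = 16; b[12] = 32; b[13] = 28; b[14] = 40; b[15] = 10; b[16] = 7; b[17] = 14; b[18] = 2; b[19] = 38; b[20] = 30; b[21] = 21; b[22] = 1; b[23] = 6; b[24] = 32; b[25] = 8; b[26] = 22; b[27] = 3; b[28] = 18; b[29] = 14; b[30] = 24; b[31] = 25; b[32] = 9; b[33] = 13; b[34] = 1; b[35] = 31; b[36] = 34; b[37] = 27; b[38] = 39; b[39] = 3; b[40] = 11; b[41] = 20; b[42] = 40.
The sequence repeats with period 40.
So b[194] = b[1 + ((194-1) mod 40)] = b[34] = 1.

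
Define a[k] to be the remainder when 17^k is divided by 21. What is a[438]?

1

Computing terms: a[1] = 17; a[2] = 16; a[3] = 20; a[4] = 4; a[5] = 5; a[6] = 1; a[7] = 17.
Since a[7] = a[1] = 17, the sequence is periodic with period 6.
So a[438] = a[1 + ((438-1) mod 6)] = a[6] = 1.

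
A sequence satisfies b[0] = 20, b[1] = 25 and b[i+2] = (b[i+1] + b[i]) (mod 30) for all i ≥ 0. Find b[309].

Computing terms: b[0] = 20,  b[1] = 25,  b[2] = 15,  b[3] = 10,  b[4] = 25,  b[5] = 5,  b[6] = 0,  b[7] = 5,  b[8] = 5,  b[9] = 10,  b[10] = 15,  b[11] = 25,  b[12] = 10,  b[13] = 5,  b[14] = 15,  b[15] = 20,  b[16] = 5,  b[17] = 25,  b[18] = 0,  b[19] = 25,  b[20] = 25,  b[21] = 20,  b[22] = 15,  b[23] = 5,  b[24] = 20,  b[25] = 25.
The sequence repeats with period 24.
(309 - 0) mod 24 = 21, so b[309] = b[21] = 20.

20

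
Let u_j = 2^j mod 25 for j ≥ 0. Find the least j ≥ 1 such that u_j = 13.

19

We have u_0 = 1; u_1 = 2; u_2 = 4; u_3 = 8; u_4 = 16; u_5 = 7; u_6 = 14; u_7 = 3; u_8 = 6; u_9 = 12; u_{10} = 24; u_{11} = 23; u_{12} = 21; u_{13} = 17; u_{14} = 9; u_{15} = 18; u_{16} = 11; u_{17} = 22; u_{18} = 19; u_{19} = 13; u_{20} = 1.
The sequence repeats with period 20.
The value 13 first appears (with j ≥ 1) at u_{19}.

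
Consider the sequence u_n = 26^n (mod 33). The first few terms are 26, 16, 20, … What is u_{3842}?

16

We have u_1 = 26,  u_2 = 16,  u_3 = 20,  u_4 = 25,  u_5 = 23,  u_6 = 4,  u_7 = 5,  u_8 = 31,  u_9 = 14,  u_{10} = 1,  u_{11} = 26.
The sequence repeats with period 10.
(3842 - 1) mod 10 = 1, so u_{3842} = u_2 = 16.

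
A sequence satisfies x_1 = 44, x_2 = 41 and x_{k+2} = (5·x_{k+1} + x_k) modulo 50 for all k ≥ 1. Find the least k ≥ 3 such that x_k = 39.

9

Computing terms: x_1 = 44, x_2 = 41, x_3 = 49, x_4 = 36, x_5 = 29, x_6 = 31, x_7 = 34, x_8 = 1, x_9 = 39, x_{10} = 46, x_{11} = 19, x_{12} = 41, x_{13} = 24, x_{14} = 11, x_{15} = 29, x_{16} = 6, x_{17} = 9, x_{18} = 1, x_{19} = 14, x_{20} = 21, x_{21} = 19, x_{22} = 16, x_{23} = 49, x_{24} = 11, x_{25} = 4, x_{26} = 31, x_{27} = 9, x_{28} = 26, x_{29} = 39, x_{30} = 21, x_{31} = 44, x_{32} = 41.
Since (x_{31}, x_{32}) = (x_1, x_2) = (44, 41) (two consecutive terms determine the rest), the sequence is periodic with period 30.
The value 39 first appears (with k ≥ 3) at x_9.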